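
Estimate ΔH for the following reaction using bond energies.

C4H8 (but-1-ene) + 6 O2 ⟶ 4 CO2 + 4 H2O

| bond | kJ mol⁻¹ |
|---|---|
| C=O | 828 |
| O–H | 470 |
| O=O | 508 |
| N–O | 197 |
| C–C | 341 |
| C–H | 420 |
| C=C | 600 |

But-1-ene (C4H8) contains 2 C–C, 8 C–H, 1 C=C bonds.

ΔH ≈ −2694 kJ

Bonds broken (reactants):
  C–C: 2 × 341 = 682
  C–H: 8 × 420 = 3360
  C=C: 1 × 600 = 600
  O=O: 6 × 508 = 3048
  Σ(broken) = 7690 kJ
Bonds formed (products):
  C=O: 8 × 828 = 6624
  O–H: 8 × 470 = 3760
  Σ(formed) = 10384 kJ
ΔH = Σ(broken) − Σ(formed) = 7690 − 10384 = −2694 kJ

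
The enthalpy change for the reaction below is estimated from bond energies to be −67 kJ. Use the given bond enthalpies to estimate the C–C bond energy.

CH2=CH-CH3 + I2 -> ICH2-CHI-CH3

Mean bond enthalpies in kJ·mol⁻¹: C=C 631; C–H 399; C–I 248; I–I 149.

D(C–C) ≈ 351 kJ/mol

Let D be the C–C bond energy.
Σ(broken) = 1×D + 6×399 + 1×631 + 1×149 = 3174 + D
Σ(formed) = 2×D + 6×399 + 2×248 = 2890 + 2D
ΔH = Σ(broken) − Σ(formed) = (3174 + D) − (2890 + 2D) = +284 − D
Setting this equal to −67 kJ gives D = 351 kJ/mol.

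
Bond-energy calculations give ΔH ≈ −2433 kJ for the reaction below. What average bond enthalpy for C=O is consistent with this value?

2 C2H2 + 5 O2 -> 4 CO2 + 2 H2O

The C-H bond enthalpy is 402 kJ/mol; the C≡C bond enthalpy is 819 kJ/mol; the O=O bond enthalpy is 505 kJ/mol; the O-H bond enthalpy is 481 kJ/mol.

Let D be the C=O bond energy.
Σ(broken) = 2×819 + 4×402 + 5×505 = 5771
Σ(formed) = 8×D + 4×481 = 1924 + 8D
ΔH = Σ(broken) − Σ(formed) = (5771) − (1924 + 8D) = +3847 − 8D
Setting this equal to −2433 kJ gives 8D = 6280, so D = 785 kJ/mol.

D(C=O) ≈ 785 kJ/mol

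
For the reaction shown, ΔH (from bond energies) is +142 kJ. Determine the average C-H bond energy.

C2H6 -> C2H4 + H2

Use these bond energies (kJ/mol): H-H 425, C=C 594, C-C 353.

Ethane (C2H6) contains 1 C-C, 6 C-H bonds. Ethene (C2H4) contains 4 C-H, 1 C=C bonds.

Let D be the C-H bond energy.
Σ(broken) = 1×353 + 6×D = 353 + 6D
Σ(formed) = 4×D + 1×594 + 1×425 = 1019 + 4D
ΔH = Σ(broken) − Σ(formed) = (353 + 6D) − (1019 + 4D) = −666 + 2D
Setting this equal to +142 kJ gives 2D = 808, so D = 404 kJ/mol.

D(C-H) ≈ 404 kJ/mol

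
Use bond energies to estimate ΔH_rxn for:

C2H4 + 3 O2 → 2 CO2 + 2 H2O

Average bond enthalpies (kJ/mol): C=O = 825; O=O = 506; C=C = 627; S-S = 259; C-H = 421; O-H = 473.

ΔH ≈ −1363 kJ

Bonds broken (reactants):
  C-H: 4 × 421 = 1684
  C=C: 1 × 627 = 627
  O=O: 3 × 506 = 1518
  Σ(broken) = 3829 kJ
Bonds formed (products):
  C=O: 4 × 825 = 3300
  O-H: 4 × 473 = 1892
  Σ(formed) = 5192 kJ
ΔH = Σ(broken) − Σ(formed) = 3829 − 5192 = −1363 kJ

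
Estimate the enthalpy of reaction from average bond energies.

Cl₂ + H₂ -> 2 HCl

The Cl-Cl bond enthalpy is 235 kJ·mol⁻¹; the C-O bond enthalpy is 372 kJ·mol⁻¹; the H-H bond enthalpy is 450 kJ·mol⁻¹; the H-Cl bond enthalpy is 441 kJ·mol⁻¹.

ΔH ≈ −197 kJ

Bonds broken (reactants):
  Cl-Cl: 1 × 235 = 235
  H-H: 1 × 450 = 450
  Σ(broken) = 685 kJ
Bonds formed (products):
  H-Cl: 2 × 441 = 882
  Σ(formed) = 882 kJ
ΔH = Σ(broken) − Σ(formed) = 685 − 882 = −197 kJ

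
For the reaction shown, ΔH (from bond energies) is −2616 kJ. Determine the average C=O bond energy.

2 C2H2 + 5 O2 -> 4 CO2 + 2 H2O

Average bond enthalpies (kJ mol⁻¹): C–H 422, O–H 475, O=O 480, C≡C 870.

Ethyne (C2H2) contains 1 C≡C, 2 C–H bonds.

Let D be the C=O bond energy.
Σ(broken) = 2×870 + 4×422 + 5×480 = 5828
Σ(formed) = 8×D + 4×475 = 1900 + 8D
ΔH = Σ(broken) − Σ(formed) = (5828) − (1900 + 8D) = +3928 − 8D
Setting this equal to −2616 kJ gives 8D = 6544, so D = 818 kJ/mol.

D(C=O) ≈ 818 kJ/mol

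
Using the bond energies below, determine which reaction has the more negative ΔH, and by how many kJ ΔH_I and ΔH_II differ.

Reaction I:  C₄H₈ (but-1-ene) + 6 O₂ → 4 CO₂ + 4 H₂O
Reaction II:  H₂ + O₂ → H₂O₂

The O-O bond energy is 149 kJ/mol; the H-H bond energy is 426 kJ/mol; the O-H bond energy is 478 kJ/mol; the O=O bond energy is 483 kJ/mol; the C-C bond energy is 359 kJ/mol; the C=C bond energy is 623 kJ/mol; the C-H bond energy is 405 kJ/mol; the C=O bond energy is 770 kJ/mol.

Reaction I, by 2309 kJ

Reaction I:
  Bonds broken (reactants):
    C-C: 2 × 359 = 718
    C-H: 8 × 405 = 3240
    C=C: 1 × 623 = 623
    O=O: 6 × 483 = 2898
    Σ(broken) = 7479 kJ
  Bonds formed (products):
    C=O: 8 × 770 = 6160
    O-H: 8 × 478 = 3824
    Σ(formed) = 9984 kJ
  ΔH_I = 7479 − 9984 = −2505 kJ
Reaction II:
  Bonds broken (reactants):
    H-H: 1 × 426 = 426
    O=O: 1 × 483 = 483
    Σ(broken) = 909 kJ
  Bonds formed (products):
    O-H: 2 × 478 = 956
    O-O: 1 × 149 = 149
    Σ(formed) = 1105 kJ
  ΔH_II = 909 − 1105 = −196 kJ
ΔH_I − ΔH_II = −2309 kJ, so reaction I has the more negative ΔH; |ΔH_I − ΔH_II| = 2309 kJ.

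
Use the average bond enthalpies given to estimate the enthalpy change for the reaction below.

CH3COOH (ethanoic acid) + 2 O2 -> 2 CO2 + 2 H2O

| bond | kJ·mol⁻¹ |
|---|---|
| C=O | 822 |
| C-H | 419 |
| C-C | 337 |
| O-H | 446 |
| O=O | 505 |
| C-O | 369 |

ΔH ≈ −831 kJ

Bonds broken (reactants):
  C-C: 1 × 337 = 337
  C-H: 3 × 419 = 1257
  C-O: 1 × 369 = 369
  C=O: 1 × 822 = 822
  O-H: 1 × 446 = 446
  O=O: 2 × 505 = 1010
  Σ(broken) = 4241 kJ
Bonds formed (products):
  C=O: 4 × 822 = 3288
  O-H: 4 × 446 = 1784
  Σ(formed) = 5072 kJ
ΔH = Σ(broken) − Σ(formed) = 4241 − 5072 = −831 kJ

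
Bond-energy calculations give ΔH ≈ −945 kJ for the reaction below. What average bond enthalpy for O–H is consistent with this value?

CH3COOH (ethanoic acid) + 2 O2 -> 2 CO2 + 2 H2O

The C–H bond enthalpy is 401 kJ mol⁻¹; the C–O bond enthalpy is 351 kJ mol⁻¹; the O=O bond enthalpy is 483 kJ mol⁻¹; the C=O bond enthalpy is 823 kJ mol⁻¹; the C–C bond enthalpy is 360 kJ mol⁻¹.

D(O–H) ≈ 452 kJ/mol

Let D be the O–H bond energy.
Σ(broken) = 1×360 + 3×401 + 1×351 + 1×823 + 1×D + 2×483 = 3703 + D
Σ(formed) = 4×823 + 4×D = 3292 + 4D
ΔH = Σ(broken) − Σ(formed) = (3703 + D) − (3292 + 4D) = +411 − 3D
Setting this equal to −945 kJ gives 3D = 1356, so D = 452 kJ/mol.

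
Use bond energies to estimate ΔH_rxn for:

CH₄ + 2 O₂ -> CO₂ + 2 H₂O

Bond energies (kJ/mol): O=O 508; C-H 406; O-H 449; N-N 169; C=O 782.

ΔH ≈ −720 kJ

Bonds broken (reactants):
  C-H: 4 × 406 = 1624
  O=O: 2 × 508 = 1016
  Σ(broken) = 2640 kJ
Bonds formed (products):
  C=O: 2 × 782 = 1564
  O-H: 4 × 449 = 1796
  Σ(formed) = 3360 kJ
ΔH = Σ(broken) − Σ(formed) = 2640 − 3360 = −720 kJ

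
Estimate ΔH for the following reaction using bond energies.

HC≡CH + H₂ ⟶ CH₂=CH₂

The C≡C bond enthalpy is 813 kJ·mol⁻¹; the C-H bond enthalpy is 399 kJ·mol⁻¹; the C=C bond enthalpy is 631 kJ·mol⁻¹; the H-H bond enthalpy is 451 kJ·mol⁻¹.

ΔH ≈ −165 kJ

Bonds broken (reactants):
  C≡C: 1 × 813 = 813
  C-H: 2 × 399 = 798
  H-H: 1 × 451 = 451
  Σ(broken) = 2062 kJ
Bonds formed (products):
  C-H: 4 × 399 = 1596
  C=C: 1 × 631 = 631
  Σ(formed) = 2227 kJ
ΔH = Σ(broken) − Σ(formed) = 2062 − 2227 = −165 kJ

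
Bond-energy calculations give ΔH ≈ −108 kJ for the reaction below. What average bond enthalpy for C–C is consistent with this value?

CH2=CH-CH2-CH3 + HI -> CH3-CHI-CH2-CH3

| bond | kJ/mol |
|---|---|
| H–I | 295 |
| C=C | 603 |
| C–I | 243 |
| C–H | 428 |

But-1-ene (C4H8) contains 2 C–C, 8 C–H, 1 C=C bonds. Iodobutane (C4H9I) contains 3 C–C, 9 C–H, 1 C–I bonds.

D(C–C) ≈ 335 kJ/mol

Let D be the C–C bond energy.
Σ(broken) = 2×D + 8×428 + 1×603 + 1×295 = 4322 + 2D
Σ(formed) = 3×D + 9×428 + 1×243 = 4095 + 3D
ΔH = Σ(broken) − Σ(formed) = (4322 + 2D) − (4095 + 3D) = +227 − D
Setting this equal to −108 kJ gives D = 335 kJ/mol.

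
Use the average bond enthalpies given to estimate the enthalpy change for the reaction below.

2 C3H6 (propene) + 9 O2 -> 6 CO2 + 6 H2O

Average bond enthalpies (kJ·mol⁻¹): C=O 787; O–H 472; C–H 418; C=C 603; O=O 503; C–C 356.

Bonds broken (reactants):
  C–C: 2 × 356 = 712
  C–H: 12 × 418 = 5016
  C=C: 2 × 603 = 1206
  O=O: 9 × 503 = 4527
  Σ(broken) = 11461 kJ
Bonds formed (products):
  C=O: 12 × 787 = 9444
  O–H: 12 × 472 = 5664
  Σ(formed) = 15108 kJ
ΔH = Σ(broken) − Σ(formed) = 11461 − 15108 = −3647 kJ

ΔH ≈ −3647 kJ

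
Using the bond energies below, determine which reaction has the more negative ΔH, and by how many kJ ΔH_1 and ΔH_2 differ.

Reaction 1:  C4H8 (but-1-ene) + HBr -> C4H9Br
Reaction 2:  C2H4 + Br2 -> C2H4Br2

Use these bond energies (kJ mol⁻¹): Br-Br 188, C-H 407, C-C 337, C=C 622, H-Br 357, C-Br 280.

Reaction 1:
  Bonds broken (reactants):
    C-C: 2 × 337 = 674
    C-H: 8 × 407 = 3256
    C=C: 1 × 622 = 622
    H-Br: 1 × 357 = 357
    Σ(broken) = 4909 kJ
  Bonds formed (products):
    C-Br: 1 × 280 = 280
    C-C: 3 × 337 = 1011
    C-H: 9 × 407 = 3663
    Σ(formed) = 4954 kJ
  ΔH_1 = 4909 − 4954 = −45 kJ
Reaction 2:
  Bonds broken (reactants):
    Br-Br: 1 × 188 = 188
    C-H: 4 × 407 = 1628
    C=C: 1 × 622 = 622
    Σ(broken) = 2438 kJ
  Bonds formed (products):
    C-Br: 2 × 280 = 560
    C-C: 1 × 337 = 337
    C-H: 4 × 407 = 1628
    Σ(formed) = 2525 kJ
  ΔH_2 = 2438 − 2525 = −87 kJ
ΔH_1 − ΔH_2 = +42 kJ, so reaction 2 has the more negative ΔH; |ΔH_1 − ΔH_2| = 42 kJ.

Reaction 2, by 42 kJ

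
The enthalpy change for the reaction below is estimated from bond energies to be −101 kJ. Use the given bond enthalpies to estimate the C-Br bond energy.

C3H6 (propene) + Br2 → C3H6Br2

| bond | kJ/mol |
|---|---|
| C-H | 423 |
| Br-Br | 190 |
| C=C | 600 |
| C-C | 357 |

Let D be the C-Br bond energy.
Σ(broken) = 1×190 + 1×357 + 6×423 + 1×600 = 3685
Σ(formed) = 2×D + 2×357 + 6×423 = 3252 + 2D
ΔH = Σ(broken) − Σ(formed) = (3685) − (3252 + 2D) = +433 − 2D
Setting this equal to −101 kJ gives 2D = 534, so D = 267 kJ/mol.

D(C-Br) ≈ 267 kJ/mol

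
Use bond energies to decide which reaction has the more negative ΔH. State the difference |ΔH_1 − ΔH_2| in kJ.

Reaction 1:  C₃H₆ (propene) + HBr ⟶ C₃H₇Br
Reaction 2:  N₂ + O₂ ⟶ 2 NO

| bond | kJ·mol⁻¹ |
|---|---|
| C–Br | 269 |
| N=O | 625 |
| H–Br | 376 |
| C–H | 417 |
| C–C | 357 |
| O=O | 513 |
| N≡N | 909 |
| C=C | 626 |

Reaction 1, by 213 kJ

Reaction 1:
  Bonds broken (reactants):
    C–C: 1 × 357 = 357
    C–H: 6 × 417 = 2502
    C=C: 1 × 626 = 626
    H–Br: 1 × 376 = 376
    Σ(broken) = 3861 kJ
  Bonds formed (products):
    C–Br: 1 × 269 = 269
    C–C: 2 × 357 = 714
    C–H: 7 × 417 = 2919
    Σ(formed) = 3902 kJ
  ΔH_1 = 3861 − 3902 = −41 kJ
Reaction 2:
  Bonds broken (reactants):
    N≡N: 1 × 909 = 909
    O=O: 1 × 513 = 513
    Σ(broken) = 1422 kJ
  Bonds formed (products):
    N=O: 2 × 625 = 1250
    Σ(formed) = 1250 kJ
  ΔH_2 = 1422 − 1250 = +172 kJ
ΔH_1 − ΔH_2 = −213 kJ, so reaction 1 has the more negative ΔH; |ΔH_1 − ΔH_2| = 213 kJ.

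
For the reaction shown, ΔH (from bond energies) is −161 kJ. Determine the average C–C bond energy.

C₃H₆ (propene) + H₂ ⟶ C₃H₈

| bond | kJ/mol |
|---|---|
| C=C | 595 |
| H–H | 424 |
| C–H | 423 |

D(C–C) ≈ 334 kJ/mol

Let D be the C–C bond energy.
Σ(broken) = 1×D + 6×423 + 1×595 + 1×424 = 3557 + D
Σ(formed) = 2×D + 8×423 = 3384 + 2D
ΔH = Σ(broken) − Σ(formed) = (3557 + D) − (3384 + 2D) = +173 − D
Setting this equal to −161 kJ gives D = 334 kJ/mol.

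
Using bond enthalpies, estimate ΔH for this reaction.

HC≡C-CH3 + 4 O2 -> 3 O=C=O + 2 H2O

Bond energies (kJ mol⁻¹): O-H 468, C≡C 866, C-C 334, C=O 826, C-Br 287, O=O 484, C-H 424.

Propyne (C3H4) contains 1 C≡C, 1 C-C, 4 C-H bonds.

ΔH ≈ −1996 kJ

Bonds broken (reactants):
  C≡C: 1 × 866 = 866
  C-C: 1 × 334 = 334
  C-H: 4 × 424 = 1696
  O=O: 4 × 484 = 1936
  Σ(broken) = 4832 kJ
Bonds formed (products):
  C=O: 6 × 826 = 4956
  O-H: 4 × 468 = 1872
  Σ(formed) = 6828 kJ
ΔH = Σ(broken) − Σ(formed) = 4832 − 6828 = −1996 kJ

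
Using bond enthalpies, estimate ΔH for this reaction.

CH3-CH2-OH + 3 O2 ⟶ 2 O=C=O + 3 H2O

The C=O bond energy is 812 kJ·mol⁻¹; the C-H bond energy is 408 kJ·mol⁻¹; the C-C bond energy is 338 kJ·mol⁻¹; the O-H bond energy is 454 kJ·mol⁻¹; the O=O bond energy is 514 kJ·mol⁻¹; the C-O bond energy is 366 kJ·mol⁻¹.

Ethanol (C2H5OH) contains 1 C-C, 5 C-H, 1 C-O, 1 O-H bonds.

Bonds broken (reactants):
  C-C: 1 × 338 = 338
  C-H: 5 × 408 = 2040
  C-O: 1 × 366 = 366
  O-H: 1 × 454 = 454
  O=O: 3 × 514 = 1542
  Σ(broken) = 4740 kJ
Bonds formed (products):
  C=O: 4 × 812 = 3248
  O-H: 6 × 454 = 2724
  Σ(formed) = 5972 kJ
ΔH = Σ(broken) − Σ(formed) = 4740 − 5972 = −1232 kJ

ΔH ≈ −1232 kJ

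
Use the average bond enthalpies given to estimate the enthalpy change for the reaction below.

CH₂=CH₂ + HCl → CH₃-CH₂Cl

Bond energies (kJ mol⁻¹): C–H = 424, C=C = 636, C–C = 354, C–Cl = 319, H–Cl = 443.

Bonds broken (reactants):
  C–H: 4 × 424 = 1696
  C=C: 1 × 636 = 636
  H–Cl: 1 × 443 = 443
  Σ(broken) = 2775 kJ
Bonds formed (products):
  C–C: 1 × 354 = 354
  C–Cl: 1 × 319 = 319
  C–H: 5 × 424 = 2120
  Σ(formed) = 2793 kJ
ΔH = Σ(broken) − Σ(formed) = 2775 − 2793 = −18 kJ

ΔH ≈ −18 kJ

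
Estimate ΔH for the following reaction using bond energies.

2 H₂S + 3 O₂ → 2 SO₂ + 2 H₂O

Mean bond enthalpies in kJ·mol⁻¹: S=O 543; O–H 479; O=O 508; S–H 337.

ΔH ≈ −1216 kJ

Bonds broken (reactants):
  O=O: 3 × 508 = 1524
  S–H: 4 × 337 = 1348
  Σ(broken) = 2872 kJ
Bonds formed (products):
  O–H: 4 × 479 = 1916
  S=O: 4 × 543 = 2172
  Σ(formed) = 4088 kJ
ΔH = Σ(broken) − Σ(formed) = 2872 − 4088 = −1216 kJ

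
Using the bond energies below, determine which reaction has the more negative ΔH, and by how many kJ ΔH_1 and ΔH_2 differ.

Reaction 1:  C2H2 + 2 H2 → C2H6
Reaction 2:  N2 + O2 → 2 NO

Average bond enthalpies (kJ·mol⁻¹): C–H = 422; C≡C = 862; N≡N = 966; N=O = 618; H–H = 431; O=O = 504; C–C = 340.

Reaction 1:
  Bonds broken (reactants):
    C≡C: 1 × 862 = 862
    C–H: 2 × 422 = 844
    H–H: 2 × 431 = 862
    Σ(broken) = 2568 kJ
  Bonds formed (products):
    C–C: 1 × 340 = 340
    C–H: 6 × 422 = 2532
    Σ(formed) = 2872 kJ
  ΔH_1 = 2568 − 2872 = −304 kJ
Reaction 2:
  Bonds broken (reactants):
    N≡N: 1 × 966 = 966
    O=O: 1 × 504 = 504
    Σ(broken) = 1470 kJ
  Bonds formed (products):
    N=O: 2 × 618 = 1236
    Σ(formed) = 1236 kJ
  ΔH_2 = 1470 − 1236 = +234 kJ
ΔH_1 − ΔH_2 = −538 kJ, so reaction 1 has the more negative ΔH; |ΔH_1 − ΔH_2| = 538 kJ.

Reaction 1, by 538 kJ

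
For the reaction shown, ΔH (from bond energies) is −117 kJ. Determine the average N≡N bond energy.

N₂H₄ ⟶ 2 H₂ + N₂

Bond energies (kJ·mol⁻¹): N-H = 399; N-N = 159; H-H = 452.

D(N≡N) ≈ 968 kJ/mol

Let D be the N≡N bond energy.
Σ(broken) = 4×399 + 1×159 = 1755
Σ(formed) = 2×452 + 1×D = 904 + D
ΔH = Σ(broken) − Σ(formed) = (1755) − (904 + D) = +851 − D
Setting this equal to −117 kJ gives D = 968 kJ/mol.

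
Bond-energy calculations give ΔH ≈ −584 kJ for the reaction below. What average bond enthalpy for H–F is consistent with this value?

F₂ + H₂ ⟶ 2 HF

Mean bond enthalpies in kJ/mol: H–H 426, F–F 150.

D(H–F) ≈ 580 kJ/mol

Let D be the H–F bond energy.
Σ(broken) = 1×150 + 1×426 = 576
Σ(formed) = 2×D = 2D
ΔH = Σ(broken) − Σ(formed) = (576) − (2D) = +576 − 2D
Setting this equal to −584 kJ gives 2D = 1160, so D = 580 kJ/mol.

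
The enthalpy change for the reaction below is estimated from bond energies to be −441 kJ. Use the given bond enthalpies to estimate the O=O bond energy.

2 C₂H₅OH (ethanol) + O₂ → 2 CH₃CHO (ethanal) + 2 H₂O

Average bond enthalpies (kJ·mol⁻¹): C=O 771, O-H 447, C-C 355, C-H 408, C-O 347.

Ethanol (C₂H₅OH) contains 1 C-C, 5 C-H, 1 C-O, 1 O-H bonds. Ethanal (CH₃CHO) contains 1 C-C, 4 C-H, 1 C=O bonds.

Let D be the O=O bond energy.
Σ(broken) = 2×355 + 10×408 + 2×347 + 2×447 + 1×D = 6378 + D
Σ(formed) = 2×355 + 8×408 + 2×771 + 4×447 = 7304
ΔH = Σ(broken) − Σ(formed) = (6378 + D) − (7304) = −926 + D
Setting this equal to −441 kJ gives D = 485 kJ/mol.

D(O=O) ≈ 485 kJ/mol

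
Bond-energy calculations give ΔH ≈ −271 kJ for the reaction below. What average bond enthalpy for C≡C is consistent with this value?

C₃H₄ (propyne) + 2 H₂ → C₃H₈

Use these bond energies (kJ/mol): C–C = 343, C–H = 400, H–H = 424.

D(C≡C) ≈ 824 kJ/mol

Let D be the C≡C bond energy.
Σ(broken) = 1×D + 1×343 + 4×400 + 2×424 = 2791 + D
Σ(formed) = 2×343 + 8×400 = 3886
ΔH = Σ(broken) − Σ(formed) = (2791 + D) − (3886) = −1095 + D
Setting this equal to −271 kJ gives D = 824 kJ/mol.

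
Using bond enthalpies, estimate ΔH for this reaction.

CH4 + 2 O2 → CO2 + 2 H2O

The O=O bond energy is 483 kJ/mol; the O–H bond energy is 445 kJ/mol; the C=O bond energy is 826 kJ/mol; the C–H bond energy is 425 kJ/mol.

Bonds broken (reactants):
  C–H: 4 × 425 = 1700
  O=O: 2 × 483 = 966
  Σ(broken) = 2666 kJ
Bonds formed (products):
  C=O: 2 × 826 = 1652
  O–H: 4 × 445 = 1780
  Σ(formed) = 3432 kJ
ΔH = Σ(broken) − Σ(formed) = 2666 − 3432 = −766 kJ

ΔH ≈ −766 kJ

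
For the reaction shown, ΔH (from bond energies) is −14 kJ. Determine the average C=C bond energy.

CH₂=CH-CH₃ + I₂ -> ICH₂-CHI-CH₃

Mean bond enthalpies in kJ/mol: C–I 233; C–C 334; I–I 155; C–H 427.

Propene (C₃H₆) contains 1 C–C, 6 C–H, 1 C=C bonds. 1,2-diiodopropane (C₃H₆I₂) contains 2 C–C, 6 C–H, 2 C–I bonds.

Let D be the C=C bond energy.
Σ(broken) = 1×334 + 6×427 + 1×D + 1×155 = 3051 + D
Σ(formed) = 2×334 + 6×427 + 2×233 = 3696
ΔH = Σ(broken) − Σ(formed) = (3051 + D) − (3696) = −645 + D
Setting this equal to −14 kJ gives D = 631 kJ/mol.

D(C=C) ≈ 631 kJ/mol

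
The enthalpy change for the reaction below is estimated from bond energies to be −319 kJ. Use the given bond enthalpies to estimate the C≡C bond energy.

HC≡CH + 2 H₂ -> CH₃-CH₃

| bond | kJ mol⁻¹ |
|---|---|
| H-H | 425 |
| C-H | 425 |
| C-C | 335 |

D(C≡C) ≈ 866 kJ/mol

Let D be the C≡C bond energy.
Σ(broken) = 1×D + 2×425 + 2×425 = 1700 + D
Σ(formed) = 1×335 + 6×425 = 2885
ΔH = Σ(broken) − Σ(formed) = (1700 + D) − (2885) = −1185 + D
Setting this equal to −319 kJ gives D = 866 kJ/mol.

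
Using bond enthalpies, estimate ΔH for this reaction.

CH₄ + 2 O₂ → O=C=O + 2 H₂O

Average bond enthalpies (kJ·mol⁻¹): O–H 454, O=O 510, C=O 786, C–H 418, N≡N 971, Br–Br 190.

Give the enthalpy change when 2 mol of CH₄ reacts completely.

ΔH = −1392 kJ

Bonds broken (reactants):
  C–H: 4 × 418 = 1672
  O=O: 2 × 510 = 1020
  Σ(broken) = 2692 kJ
Bonds formed (products):
  C=O: 2 × 786 = 1572
  O–H: 4 × 454 = 1816
  Σ(formed) = 3388 kJ
ΔH = Σ(broken) − Σ(formed) = 2692 − 3388 = −696 kJ
For 2× the reaction as written: 2 × (−696) = −1392 kJ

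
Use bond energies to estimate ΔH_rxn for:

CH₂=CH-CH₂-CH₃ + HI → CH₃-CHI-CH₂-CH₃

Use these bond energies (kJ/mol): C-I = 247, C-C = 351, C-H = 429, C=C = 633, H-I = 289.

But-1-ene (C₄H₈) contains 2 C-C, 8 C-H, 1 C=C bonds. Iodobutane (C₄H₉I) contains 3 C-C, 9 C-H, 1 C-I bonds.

Bonds broken (reactants):
  C-C: 2 × 351 = 702
  C-H: 8 × 429 = 3432
  C=C: 1 × 633 = 633
  H-I: 1 × 289 = 289
  Σ(broken) = 5056 kJ
Bonds formed (products):
  C-C: 3 × 351 = 1053
  C-H: 9 × 429 = 3861
  C-I: 1 × 247 = 247
  Σ(formed) = 5161 kJ
ΔH = Σ(broken) − Σ(formed) = 5056 − 5161 = −105 kJ

ΔH ≈ −105 kJ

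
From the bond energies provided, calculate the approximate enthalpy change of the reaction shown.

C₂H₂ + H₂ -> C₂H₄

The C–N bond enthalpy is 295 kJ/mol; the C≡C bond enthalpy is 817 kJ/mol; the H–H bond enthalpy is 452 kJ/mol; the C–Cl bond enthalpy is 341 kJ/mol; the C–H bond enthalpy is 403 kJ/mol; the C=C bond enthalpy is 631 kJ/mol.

Bonds broken (reactants):
  C≡C: 1 × 817 = 817
  C–H: 2 × 403 = 806
  H–H: 1 × 452 = 452
  Σ(broken) = 2075 kJ
Bonds formed (products):
  C–H: 4 × 403 = 1612
  C=C: 1 × 631 = 631
  Σ(formed) = 2243 kJ
ΔH = Σ(broken) − Σ(formed) = 2075 − 2243 = −168 kJ

ΔH ≈ −168 kJ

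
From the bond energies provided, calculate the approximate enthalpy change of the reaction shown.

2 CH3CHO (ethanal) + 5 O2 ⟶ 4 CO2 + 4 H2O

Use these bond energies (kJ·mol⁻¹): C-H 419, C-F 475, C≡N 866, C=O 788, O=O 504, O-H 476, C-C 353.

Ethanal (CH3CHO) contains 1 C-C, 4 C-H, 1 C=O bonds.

ΔH ≈ −1958 kJ

Bonds broken (reactants):
  C-C: 2 × 353 = 706
  C-H: 8 × 419 = 3352
  C=O: 2 × 788 = 1576
  O=O: 5 × 504 = 2520
  Σ(broken) = 8154 kJ
Bonds formed (products):
  C=O: 8 × 788 = 6304
  O-H: 8 × 476 = 3808
  Σ(formed) = 10112 kJ
ΔH = Σ(broken) − Σ(formed) = 8154 − 10112 = −1958 kJ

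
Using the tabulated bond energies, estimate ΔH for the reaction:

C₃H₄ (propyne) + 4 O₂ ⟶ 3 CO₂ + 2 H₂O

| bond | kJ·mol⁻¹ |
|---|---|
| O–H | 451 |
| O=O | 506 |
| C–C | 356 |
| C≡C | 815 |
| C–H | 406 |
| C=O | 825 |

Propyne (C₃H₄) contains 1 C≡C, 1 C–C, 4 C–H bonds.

ΔH ≈ −1935 kJ

Bonds broken (reactants):
  C≡C: 1 × 815 = 815
  C–C: 1 × 356 = 356
  C–H: 4 × 406 = 1624
  O=O: 4 × 506 = 2024
  Σ(broken) = 4819 kJ
Bonds formed (products):
  C=O: 6 × 825 = 4950
  O–H: 4 × 451 = 1804
  Σ(formed) = 6754 kJ
ΔH = Σ(broken) − Σ(formed) = 4819 − 6754 = −1935 kJ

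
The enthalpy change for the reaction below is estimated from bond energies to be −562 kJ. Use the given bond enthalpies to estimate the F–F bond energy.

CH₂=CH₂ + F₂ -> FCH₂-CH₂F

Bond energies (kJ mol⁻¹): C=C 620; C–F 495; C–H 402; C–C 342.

D(F–F) ≈ 150 kJ/mol

Let D be the F–F bond energy.
Σ(broken) = 4×402 + 1×620 + 1×D = 2228 + D
Σ(formed) = 1×342 + 2×495 + 4×402 = 2940
ΔH = Σ(broken) − Σ(formed) = (2228 + D) − (2940) = −712 + D
Setting this equal to −562 kJ gives D = 150 kJ/mol.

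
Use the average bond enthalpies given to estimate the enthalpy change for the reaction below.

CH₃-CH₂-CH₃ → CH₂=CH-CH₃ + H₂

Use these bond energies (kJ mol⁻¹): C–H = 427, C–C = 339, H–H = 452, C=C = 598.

Bonds broken (reactants):
  C–C: 2 × 339 = 678
  C–H: 8 × 427 = 3416
  Σ(broken) = 4094 kJ
Bonds formed (products):
  C–C: 1 × 339 = 339
  C–H: 6 × 427 = 2562
  C=C: 1 × 598 = 598
  H–H: 1 × 452 = 452
  Σ(formed) = 3951 kJ
ΔH = Σ(broken) − Σ(formed) = 4094 − 3951 = +143 kJ

ΔH ≈ +143 kJ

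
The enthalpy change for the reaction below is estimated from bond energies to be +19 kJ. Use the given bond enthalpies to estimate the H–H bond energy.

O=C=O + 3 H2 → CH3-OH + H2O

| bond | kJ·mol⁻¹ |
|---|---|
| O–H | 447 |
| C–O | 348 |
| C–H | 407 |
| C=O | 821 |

Let D be the H–H bond energy.
Σ(broken) = 2×821 + 3×D = 1642 + 3D
Σ(formed) = 3×407 + 1×348 + 3×447 = 2910
ΔH = Σ(broken) − Σ(formed) = (1642 + 3D) − (2910) = −1268 + 3D
Setting this equal to +19 kJ gives 3D = 1287, so D = 429 kJ/mol.

D(H–H) ≈ 429 kJ/mol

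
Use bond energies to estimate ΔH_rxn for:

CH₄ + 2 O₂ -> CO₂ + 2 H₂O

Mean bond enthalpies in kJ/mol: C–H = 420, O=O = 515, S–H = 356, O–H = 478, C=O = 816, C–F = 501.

ΔH ≈ −834 kJ

Bonds broken (reactants):
  C–H: 4 × 420 = 1680
  O=O: 2 × 515 = 1030
  Σ(broken) = 2710 kJ
Bonds formed (products):
  C=O: 2 × 816 = 1632
  O–H: 4 × 478 = 1912
  Σ(formed) = 3544 kJ
ΔH = Σ(broken) − Σ(formed) = 2710 − 3544 = −834 kJ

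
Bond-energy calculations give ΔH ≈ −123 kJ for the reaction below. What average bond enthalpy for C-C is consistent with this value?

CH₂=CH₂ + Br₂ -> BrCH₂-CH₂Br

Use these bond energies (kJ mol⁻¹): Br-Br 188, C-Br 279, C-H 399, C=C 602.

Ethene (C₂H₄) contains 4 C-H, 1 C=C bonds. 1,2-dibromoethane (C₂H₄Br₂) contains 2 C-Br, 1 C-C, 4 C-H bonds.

D(C-C) ≈ 355 kJ/mol

Let D be the C-C bond energy.
Σ(broken) = 1×188 + 4×399 + 1×602 = 2386
Σ(formed) = 2×279 + 1×D + 4×399 = 2154 + D
ΔH = Σ(broken) − Σ(formed) = (2386) − (2154 + D) = +232 − D
Setting this equal to −123 kJ gives D = 355 kJ/mol.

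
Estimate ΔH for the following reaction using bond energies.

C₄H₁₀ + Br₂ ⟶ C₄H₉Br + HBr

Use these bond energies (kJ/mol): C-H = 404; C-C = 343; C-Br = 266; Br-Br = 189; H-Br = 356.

Bonds broken (reactants):
  Br-Br: 1 × 189 = 189
  C-C: 3 × 343 = 1029
  C-H: 10 × 404 = 4040
  Σ(broken) = 5258 kJ
Bonds formed (products):
  C-Br: 1 × 266 = 266
  C-C: 3 × 343 = 1029
  C-H: 9 × 404 = 3636
  H-Br: 1 × 356 = 356
  Σ(formed) = 5287 kJ
ΔH = Σ(broken) − Σ(formed) = 5258 − 5287 = −29 kJ

ΔH ≈ −29 kJ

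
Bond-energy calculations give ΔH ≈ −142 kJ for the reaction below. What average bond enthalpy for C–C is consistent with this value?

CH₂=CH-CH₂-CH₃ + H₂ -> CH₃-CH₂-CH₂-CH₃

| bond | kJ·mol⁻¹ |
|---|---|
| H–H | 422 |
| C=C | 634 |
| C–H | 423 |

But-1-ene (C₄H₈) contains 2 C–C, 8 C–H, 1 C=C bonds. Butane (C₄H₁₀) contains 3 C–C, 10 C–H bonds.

Let D be the C–C bond energy.
Σ(broken) = 2×D + 8×423 + 1×634 + 1×422 = 4440 + 2D
Σ(formed) = 3×D + 10×423 = 4230 + 3D
ΔH = Σ(broken) − Σ(formed) = (4440 + 2D) − (4230 + 3D) = +210 − D
Setting this equal to −142 kJ gives D = 352 kJ/mol.

D(C–C) ≈ 352 kJ/mol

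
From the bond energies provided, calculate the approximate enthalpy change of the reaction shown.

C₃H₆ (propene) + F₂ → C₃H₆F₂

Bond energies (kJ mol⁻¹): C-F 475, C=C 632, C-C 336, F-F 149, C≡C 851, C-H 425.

Bonds broken (reactants):
  C-C: 1 × 336 = 336
  C-H: 6 × 425 = 2550
  C=C: 1 × 632 = 632
  F-F: 1 × 149 = 149
  Σ(broken) = 3667 kJ
Bonds formed (products):
  C-C: 2 × 336 = 672
  C-F: 2 × 475 = 950
  C-H: 6 × 425 = 2550
  Σ(formed) = 4172 kJ
ΔH = Σ(broken) − Σ(formed) = 3667 − 4172 = −505 kJ

ΔH ≈ −505 kJ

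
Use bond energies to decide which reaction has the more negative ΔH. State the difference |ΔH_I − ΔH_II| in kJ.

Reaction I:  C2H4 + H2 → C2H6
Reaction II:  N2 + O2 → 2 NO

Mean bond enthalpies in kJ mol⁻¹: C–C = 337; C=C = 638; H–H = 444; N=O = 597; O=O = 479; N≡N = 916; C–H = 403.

Reaction I, by 262 kJ

Reaction I:
  Bonds broken (reactants):
    C–H: 4 × 403 = 1612
    C=C: 1 × 638 = 638
    H–H: 1 × 444 = 444
    Σ(broken) = 2694 kJ
  Bonds formed (products):
    C–C: 1 × 337 = 337
    C–H: 6 × 403 = 2418
    Σ(formed) = 2755 kJ
  ΔH_I = 2694 − 2755 = −61 kJ
Reaction II:
  Bonds broken (reactants):
    N≡N: 1 × 916 = 916
    O=O: 1 × 479 = 479
    Σ(broken) = 1395 kJ
  Bonds formed (products):
    N=O: 2 × 597 = 1194
    Σ(formed) = 1194 kJ
  ΔH_II = 1395 − 1194 = +201 kJ
ΔH_I − ΔH_II = −262 kJ, so reaction I has the more negative ΔH; |ΔH_I − ΔH_II| = 262 kJ.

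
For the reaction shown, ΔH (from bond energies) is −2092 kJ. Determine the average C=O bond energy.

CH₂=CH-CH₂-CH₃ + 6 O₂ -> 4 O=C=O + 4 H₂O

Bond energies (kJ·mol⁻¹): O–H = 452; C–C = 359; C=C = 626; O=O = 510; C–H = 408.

Let D be the C=O bond energy.
Σ(broken) = 2×359 + 8×408 + 1×626 + 6×510 = 7668
Σ(formed) = 8×D + 8×452 = 3616 + 8D
ΔH = Σ(broken) − Σ(formed) = (7668) − (3616 + 8D) = +4052 − 8D
Setting this equal to −2092 kJ gives 8D = 6144, so D = 768 kJ/mol.

D(C=O) ≈ 768 kJ/mol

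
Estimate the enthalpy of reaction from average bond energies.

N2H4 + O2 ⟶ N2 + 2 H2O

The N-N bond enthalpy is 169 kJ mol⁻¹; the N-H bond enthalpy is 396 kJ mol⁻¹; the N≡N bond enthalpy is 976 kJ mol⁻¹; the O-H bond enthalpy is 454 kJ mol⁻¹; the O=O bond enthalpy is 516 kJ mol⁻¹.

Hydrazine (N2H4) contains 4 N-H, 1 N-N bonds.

ΔH ≈ −523 kJ

Bonds broken (reactants):
  N-H: 4 × 396 = 1584
  N-N: 1 × 169 = 169
  O=O: 1 × 516 = 516
  Σ(broken) = 2269 kJ
Bonds formed (products):
  N≡N: 1 × 976 = 976
  O-H: 4 × 454 = 1816
  Σ(formed) = 2792 kJ
ΔH = Σ(broken) − Σ(formed) = 2269 − 2792 = −523 kJ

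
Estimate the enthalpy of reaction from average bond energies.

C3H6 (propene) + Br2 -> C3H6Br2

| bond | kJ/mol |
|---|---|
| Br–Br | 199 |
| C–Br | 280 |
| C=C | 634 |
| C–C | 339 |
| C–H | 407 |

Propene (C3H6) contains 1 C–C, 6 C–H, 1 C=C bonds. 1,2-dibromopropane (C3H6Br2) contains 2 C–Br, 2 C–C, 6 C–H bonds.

Bonds broken (reactants):
  Br–Br: 1 × 199 = 199
  C–C: 1 × 339 = 339
  C–H: 6 × 407 = 2442
  C=C: 1 × 634 = 634
  Σ(broken) = 3614 kJ
Bonds formed (products):
  C–Br: 2 × 280 = 560
  C–C: 2 × 339 = 678
  C–H: 6 × 407 = 2442
  Σ(formed) = 3680 kJ
ΔH = Σ(broken) − Σ(formed) = 3614 − 3680 = −66 kJ

ΔH ≈ −66 kJ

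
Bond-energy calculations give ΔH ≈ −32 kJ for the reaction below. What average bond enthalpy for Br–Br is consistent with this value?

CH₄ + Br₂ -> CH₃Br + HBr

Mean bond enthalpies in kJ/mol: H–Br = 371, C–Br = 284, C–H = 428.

Let D be the Br–Br bond energy.
Σ(broken) = 1×D + 4×428 = 1712 + D
Σ(formed) = 1×284 + 3×428 + 1×371 = 1939
ΔH = Σ(broken) − Σ(formed) = (1712 + D) − (1939) = −227 + D
Setting this equal to −32 kJ gives D = 195 kJ/mol.

D(Br–Br) ≈ 195 kJ/mol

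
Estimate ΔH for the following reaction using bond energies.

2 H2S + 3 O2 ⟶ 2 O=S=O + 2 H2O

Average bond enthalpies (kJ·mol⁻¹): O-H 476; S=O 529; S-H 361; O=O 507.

ΔH ≈ −1055 kJ

Bonds broken (reactants):
  O=O: 3 × 507 = 1521
  S-H: 4 × 361 = 1444
  Σ(broken) = 2965 kJ
Bonds formed (products):
  O-H: 4 × 476 = 1904
  S=O: 4 × 529 = 2116
  Σ(formed) = 4020 kJ
ΔH = Σ(broken) − Σ(formed) = 2965 − 4020 = −1055 kJ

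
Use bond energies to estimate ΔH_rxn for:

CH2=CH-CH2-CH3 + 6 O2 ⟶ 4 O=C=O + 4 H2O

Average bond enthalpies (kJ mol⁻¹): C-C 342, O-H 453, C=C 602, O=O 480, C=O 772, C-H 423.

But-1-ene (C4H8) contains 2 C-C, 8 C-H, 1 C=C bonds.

Bonds broken (reactants):
  C-C: 2 × 342 = 684
  C-H: 8 × 423 = 3384
  C=C: 1 × 602 = 602
  O=O: 6 × 480 = 2880
  Σ(broken) = 7550 kJ
Bonds formed (products):
  C=O: 8 × 772 = 6176
  O-H: 8 × 453 = 3624
  Σ(formed) = 9800 kJ
ΔH = Σ(broken) − Σ(formed) = 7550 − 9800 = −2250 kJ

ΔH ≈ −2250 kJ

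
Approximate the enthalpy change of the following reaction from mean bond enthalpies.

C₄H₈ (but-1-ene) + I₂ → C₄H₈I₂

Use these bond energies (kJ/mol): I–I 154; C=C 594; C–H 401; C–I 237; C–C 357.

Bonds broken (reactants):
  C–C: 2 × 357 = 714
  C–H: 8 × 401 = 3208
  C=C: 1 × 594 = 594
  I–I: 1 × 154 = 154
  Σ(broken) = 4670 kJ
Bonds formed (products):
  C–C: 3 × 357 = 1071
  C–H: 8 × 401 = 3208
  C–I: 2 × 237 = 474
  Σ(formed) = 4753 kJ
ΔH = Σ(broken) − Σ(formed) = 4670 − 4753 = −83 kJ

ΔH ≈ −83 kJ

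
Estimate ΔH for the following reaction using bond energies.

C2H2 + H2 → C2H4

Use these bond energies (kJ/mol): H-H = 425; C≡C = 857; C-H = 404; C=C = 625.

Bonds broken (reactants):
  C≡C: 1 × 857 = 857
  C-H: 2 × 404 = 808
  H-H: 1 × 425 = 425
  Σ(broken) = 2090 kJ
Bonds formed (products):
  C-H: 4 × 404 = 1616
  C=C: 1 × 625 = 625
  Σ(formed) = 2241 kJ
ΔH = Σ(broken) − Σ(formed) = 2090 − 2241 = −151 kJ

ΔH ≈ −151 kJ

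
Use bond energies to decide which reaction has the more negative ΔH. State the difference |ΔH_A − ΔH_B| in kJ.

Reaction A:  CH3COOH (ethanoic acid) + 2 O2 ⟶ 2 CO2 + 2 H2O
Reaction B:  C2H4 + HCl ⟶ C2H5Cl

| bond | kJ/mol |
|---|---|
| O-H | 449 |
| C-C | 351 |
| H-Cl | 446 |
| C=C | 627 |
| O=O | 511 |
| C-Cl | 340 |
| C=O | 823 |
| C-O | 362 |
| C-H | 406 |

Reaction A, by 839 kJ

Reaction A:
  Bonds broken (reactants):
    C-C: 1 × 351 = 351
    C-H: 3 × 406 = 1218
    C-O: 1 × 362 = 362
    C=O: 1 × 823 = 823
    O-H: 1 × 449 = 449
    O=O: 2 × 511 = 1022
    Σ(broken) = 4225 kJ
  Bonds formed (products):
    C=O: 4 × 823 = 3292
    O-H: 4 × 449 = 1796
    Σ(formed) = 5088 kJ
  ΔH_A = 4225 − 5088 = −863 kJ
Reaction B:
  Bonds broken (reactants):
    C-H: 4 × 406 = 1624
    C=C: 1 × 627 = 627
    H-Cl: 1 × 446 = 446
    Σ(broken) = 2697 kJ
  Bonds formed (products):
    C-C: 1 × 351 = 351
    C-Cl: 1 × 340 = 340
    C-H: 5 × 406 = 2030
    Σ(formed) = 2721 kJ
  ΔH_B = 2697 − 2721 = −24 kJ
ΔH_A − ΔH_B = −839 kJ, so reaction A has the more negative ΔH; |ΔH_A − ΔH_B| = 839 kJ.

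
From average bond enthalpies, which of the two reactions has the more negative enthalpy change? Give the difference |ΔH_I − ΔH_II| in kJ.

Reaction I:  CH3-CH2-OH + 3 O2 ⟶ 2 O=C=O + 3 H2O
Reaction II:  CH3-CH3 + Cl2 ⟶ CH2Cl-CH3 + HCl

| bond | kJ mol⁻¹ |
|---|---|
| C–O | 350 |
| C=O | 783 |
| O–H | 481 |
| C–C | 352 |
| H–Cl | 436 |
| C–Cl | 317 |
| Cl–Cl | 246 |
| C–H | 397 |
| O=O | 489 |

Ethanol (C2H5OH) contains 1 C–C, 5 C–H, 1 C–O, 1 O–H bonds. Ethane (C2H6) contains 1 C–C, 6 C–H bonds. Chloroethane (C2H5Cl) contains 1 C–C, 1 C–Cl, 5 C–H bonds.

Reaction I:
  Bonds broken (reactants):
    C–C: 1 × 352 = 352
    C–H: 5 × 397 = 1985
    C–O: 1 × 350 = 350
    O–H: 1 × 481 = 481
    O=O: 3 × 489 = 1467
    Σ(broken) = 4635 kJ
  Bonds formed (products):
    C=O: 4 × 783 = 3132
    O–H: 6 × 481 = 2886
    Σ(formed) = 6018 kJ
  ΔH_I = 4635 − 6018 = −1383 kJ
Reaction II:
  Bonds broken (reactants):
    C–C: 1 × 352 = 352
    C–H: 6 × 397 = 2382
    Cl–Cl: 1 × 246 = 246
    Σ(broken) = 2980 kJ
  Bonds formed (products):
    C–C: 1 × 352 = 352
    C–Cl: 1 × 317 = 317
    C–H: 5 × 397 = 1985
    H–Cl: 1 × 436 = 436
    Σ(formed) = 3090 kJ
  ΔH_II = 2980 − 3090 = −110 kJ
ΔH_I − ΔH_II = −1273 kJ, so reaction I has the more negative ΔH; |ΔH_I − ΔH_II| = 1273 kJ.

Reaction I, by 1273 kJ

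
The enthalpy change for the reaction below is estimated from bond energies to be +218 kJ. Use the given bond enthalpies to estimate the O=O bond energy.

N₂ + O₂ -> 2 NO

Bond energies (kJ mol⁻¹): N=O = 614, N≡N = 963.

Let D be the O=O bond energy.
Σ(broken) = 1×963 + 1×D = 963 + D
Σ(formed) = 2×614 = 1228
ΔH = Σ(broken) − Σ(formed) = (963 + D) − (1228) = −265 + D
Setting this equal to +218 kJ gives D = 483 kJ/mol.

D(O=O) ≈ 483 kJ/mol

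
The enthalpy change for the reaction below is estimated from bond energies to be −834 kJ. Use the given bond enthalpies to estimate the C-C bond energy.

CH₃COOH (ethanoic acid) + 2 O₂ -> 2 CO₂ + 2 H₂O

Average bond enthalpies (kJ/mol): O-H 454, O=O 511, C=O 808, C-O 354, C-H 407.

Let D be the C-C bond energy.
Σ(broken) = 1×D + 3×407 + 1×354 + 1×808 + 1×454 + 2×511 = 3859 + D
Σ(formed) = 4×808 + 4×454 = 5048
ΔH = Σ(broken) − Σ(formed) = (3859 + D) − (5048) = −1189 + D
Setting this equal to −834 kJ gives D = 355 kJ/mol.

D(C-C) ≈ 355 kJ/mol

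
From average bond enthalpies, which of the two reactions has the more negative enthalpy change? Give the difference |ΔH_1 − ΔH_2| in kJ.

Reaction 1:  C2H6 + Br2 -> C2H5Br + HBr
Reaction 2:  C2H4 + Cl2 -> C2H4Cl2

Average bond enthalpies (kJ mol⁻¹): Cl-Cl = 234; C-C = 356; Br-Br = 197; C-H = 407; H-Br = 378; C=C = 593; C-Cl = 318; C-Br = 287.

Reaction 1:
  Bonds broken (reactants):
    Br-Br: 1 × 197 = 197
    C-C: 1 × 356 = 356
    C-H: 6 × 407 = 2442
    Σ(broken) = 2995 kJ
  Bonds formed (products):
    C-Br: 1 × 287 = 287
    C-C: 1 × 356 = 356
    C-H: 5 × 407 = 2035
    H-Br: 1 × 378 = 378
    Σ(formed) = 3056 kJ
  ΔH_1 = 2995 − 3056 = −61 kJ
Reaction 2:
  Bonds broken (reactants):
    C-H: 4 × 407 = 1628
    C=C: 1 × 593 = 593
    Cl-Cl: 1 × 234 = 234
    Σ(broken) = 2455 kJ
  Bonds formed (products):
    C-C: 1 × 356 = 356
    C-Cl: 2 × 318 = 636
    C-H: 4 × 407 = 1628
    Σ(formed) = 2620 kJ
  ΔH_2 = 2455 − 2620 = −165 kJ
ΔH_1 − ΔH_2 = +104 kJ, so reaction 2 has the more negative ΔH; |ΔH_1 − ΔH_2| = 104 kJ.

Reaction 2, by 104 kJ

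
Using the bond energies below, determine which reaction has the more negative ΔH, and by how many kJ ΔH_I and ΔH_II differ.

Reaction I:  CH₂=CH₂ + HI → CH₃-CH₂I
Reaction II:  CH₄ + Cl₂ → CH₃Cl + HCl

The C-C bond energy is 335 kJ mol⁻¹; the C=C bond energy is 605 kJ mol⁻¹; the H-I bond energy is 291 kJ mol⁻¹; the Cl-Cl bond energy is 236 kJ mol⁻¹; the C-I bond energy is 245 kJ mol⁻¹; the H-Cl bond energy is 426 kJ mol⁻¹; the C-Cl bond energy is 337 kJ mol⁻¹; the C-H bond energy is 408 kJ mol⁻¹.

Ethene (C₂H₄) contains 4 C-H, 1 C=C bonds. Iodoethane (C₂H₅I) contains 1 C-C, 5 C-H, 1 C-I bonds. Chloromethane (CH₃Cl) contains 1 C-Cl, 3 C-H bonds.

Reaction I:
  Bonds broken (reactants):
    C-H: 4 × 408 = 1632
    C=C: 1 × 605 = 605
    H-I: 1 × 291 = 291
    Σ(broken) = 2528 kJ
  Bonds formed (products):
    C-C: 1 × 335 = 335
    C-H: 5 × 408 = 2040
    C-I: 1 × 245 = 245
    Σ(formed) = 2620 kJ
  ΔH_I = 2528 − 2620 = −92 kJ
Reaction II:
  Bonds broken (reactants):
    C-H: 4 × 408 = 1632
    Cl-Cl: 1 × 236 = 236
    Σ(broken) = 1868 kJ
  Bonds formed (products):
    C-Cl: 1 × 337 = 337
    C-H: 3 × 408 = 1224
    H-Cl: 1 × 426 = 426
    Σ(formed) = 1987 kJ
  ΔH_II = 1868 − 1987 = −119 kJ
ΔH_I − ΔH_II = +27 kJ, so reaction II has the more negative ΔH; |ΔH_I − ΔH_II| = 27 kJ.

Reaction II, by 27 kJ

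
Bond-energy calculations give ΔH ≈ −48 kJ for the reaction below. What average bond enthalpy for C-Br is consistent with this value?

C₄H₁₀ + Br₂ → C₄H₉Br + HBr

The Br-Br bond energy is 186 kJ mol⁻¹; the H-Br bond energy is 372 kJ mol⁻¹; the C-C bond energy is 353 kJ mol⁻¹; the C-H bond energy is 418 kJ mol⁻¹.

D(C-Br) ≈ 280 kJ/mol

Let D be the C-Br bond energy.
Σ(broken) = 1×186 + 3×353 + 10×418 = 5425
Σ(formed) = 1×D + 3×353 + 9×418 + 1×372 = 5193 + D
ΔH = Σ(broken) − Σ(formed) = (5425) − (5193 + D) = +232 − D
Setting this equal to −48 kJ gives D = 280 kJ/mol.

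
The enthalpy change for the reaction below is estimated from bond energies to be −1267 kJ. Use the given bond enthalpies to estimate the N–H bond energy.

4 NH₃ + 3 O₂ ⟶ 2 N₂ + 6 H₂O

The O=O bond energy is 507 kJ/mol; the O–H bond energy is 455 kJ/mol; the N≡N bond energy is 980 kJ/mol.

D(N–H) ≈ 386 kJ/mol

Let D be the N–H bond energy.
Σ(broken) = 12×D + 3×507 = 1521 + 12D
Σ(formed) = 2×980 + 12×455 = 7420
ΔH = Σ(broken) − Σ(formed) = (1521 + 12D) − (7420) = −5899 + 12D
Setting this equal to −1267 kJ gives 12D = 4632, so D = 386 kJ/mol.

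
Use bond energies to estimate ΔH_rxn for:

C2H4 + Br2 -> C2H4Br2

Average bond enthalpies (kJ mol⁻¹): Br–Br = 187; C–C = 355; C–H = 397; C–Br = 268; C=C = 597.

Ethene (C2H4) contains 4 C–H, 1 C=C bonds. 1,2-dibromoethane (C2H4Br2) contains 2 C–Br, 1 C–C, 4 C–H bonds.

Bonds broken (reactants):
  Br–Br: 1 × 187 = 187
  C–H: 4 × 397 = 1588
  C=C: 1 × 597 = 597
  Σ(broken) = 2372 kJ
Bonds formed (products):
  C–Br: 2 × 268 = 536
  C–C: 1 × 355 = 355
  C–H: 4 × 397 = 1588
  Σ(formed) = 2479 kJ
ΔH = Σ(broken) − Σ(formed) = 2372 − 2479 = −107 kJ

ΔH ≈ −107 kJ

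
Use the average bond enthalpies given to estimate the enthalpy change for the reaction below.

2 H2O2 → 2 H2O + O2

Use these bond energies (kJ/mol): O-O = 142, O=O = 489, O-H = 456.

ΔH ≈ −205 kJ

Bonds broken (reactants):
  O-H: 4 × 456 = 1824
  O-O: 2 × 142 = 284
  Σ(broken) = 2108 kJ
Bonds formed (products):
  O-H: 4 × 456 = 1824
  O=O: 1 × 489 = 489
  Σ(formed) = 2313 kJ
ΔH = Σ(broken) − Σ(formed) = 2108 − 2313 = −205 kJ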